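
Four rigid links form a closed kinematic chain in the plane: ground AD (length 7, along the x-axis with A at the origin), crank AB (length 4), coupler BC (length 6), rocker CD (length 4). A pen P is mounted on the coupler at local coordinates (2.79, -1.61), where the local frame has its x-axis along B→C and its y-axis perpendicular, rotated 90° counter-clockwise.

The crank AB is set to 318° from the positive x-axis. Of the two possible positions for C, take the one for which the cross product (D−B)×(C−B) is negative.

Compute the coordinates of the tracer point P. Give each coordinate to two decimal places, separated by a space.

5.51 -4.66

A=(0,0), D=(7.00,0)
B = A + 4.00·(cos318°, sin318°) = (2.9726, -2.6765)
|BD| = 4.8357
circle(B,6.00) ∩ circle(D,4.00): a=4.4858, h=3.9847
  candidates: C₊=(4.5031,3.1250) cross=19.269; C₋=(8.9141,-3.5123) cross=-19.269
  mode - wants cross < 0 → take C=(8.9141,-3.5123) (cross=-19.269)
ex = (C−B)/|BC| = (0.9903,-0.1393); ey = (0.1393,0.9903)
P = B + 2.79·ex + -1.61·ey = (5.5111,-4.6595)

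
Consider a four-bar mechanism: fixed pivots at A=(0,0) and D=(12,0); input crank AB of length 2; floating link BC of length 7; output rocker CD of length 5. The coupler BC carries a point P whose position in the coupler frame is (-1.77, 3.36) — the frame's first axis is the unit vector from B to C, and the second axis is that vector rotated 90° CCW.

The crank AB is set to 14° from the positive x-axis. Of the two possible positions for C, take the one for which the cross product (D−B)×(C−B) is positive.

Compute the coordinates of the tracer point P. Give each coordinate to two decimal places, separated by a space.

-1.06 2.81

A=(0,0), D=(12.00,0)
B = A + 2.00·(cos14°, sin14°) = (1.9406, 0.4838)
|BD| = 10.0710
circle(B,7.00) ∩ circle(D,5.00): a=6.2271, h=3.1975
  candidates: C₊=(8.3141,3.3785) cross=32.202; C₋=(8.0068,-3.0091) cross=-32.202
  mode + wants cross > 0 → take C=(8.3141,3.3785) (cross=32.202)
ex = (C−B)/|BC| = (0.9105,0.4135); ey = (-0.4135,0.9105)
P = B + -1.77·ex + 3.36·ey = (-1.0604,2.8112)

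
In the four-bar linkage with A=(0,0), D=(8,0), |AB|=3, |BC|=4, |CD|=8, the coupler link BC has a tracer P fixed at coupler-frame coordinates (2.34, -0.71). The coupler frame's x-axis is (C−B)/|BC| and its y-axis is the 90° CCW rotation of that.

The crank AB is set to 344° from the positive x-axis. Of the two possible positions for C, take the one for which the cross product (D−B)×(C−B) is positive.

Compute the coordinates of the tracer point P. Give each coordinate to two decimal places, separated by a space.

1.93 1.42

A=(0,0), D=(8.00,0)
B = A + 3.00·(cos344°, sin344°) = (2.8838, -0.8269)
|BD| = 5.1826
circle(B,4.00) ∩ circle(D,8.00): a=-2.0396, h=3.4410
  candidates: C₊=(0.3213,2.2445) cross=17.833; C₋=(1.4194,-4.5492) cross=-17.833
  mode + wants cross > 0 → take C=(0.3213,2.2445) (cross=17.833)
ex = (C−B)/|BC| = (-0.6406,0.7679); ey = (-0.7679,-0.6406)
P = B + 2.34·ex + -0.71·ey = (1.9299,1.4247)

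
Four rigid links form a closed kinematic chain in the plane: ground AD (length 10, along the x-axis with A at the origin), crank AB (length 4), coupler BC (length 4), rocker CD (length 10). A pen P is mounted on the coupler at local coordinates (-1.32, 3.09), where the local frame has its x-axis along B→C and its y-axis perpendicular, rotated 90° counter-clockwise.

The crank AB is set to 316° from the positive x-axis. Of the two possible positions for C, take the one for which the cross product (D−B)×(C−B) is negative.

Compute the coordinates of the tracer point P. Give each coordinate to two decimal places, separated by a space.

A=(0,0), D=(10.00,0)
B = A + 4.00·(cos316°, sin316°) = (2.8774, -2.7786)
|BD| = 7.6454
circle(B,4.00) ∩ circle(D,10.00): a=-1.6707, h=3.6344
  candidates: C₊=(0.0000,0.0000) cross=27.786; C₋=(2.6417,-6.7717) cross=-27.786
  mode - wants cross < 0 → take C=(2.6417,-6.7717) (cross=-27.786)
ex = (C−B)/|BC| = (-0.0589,-0.9983); ey = (0.9983,-0.0589)
P = B + -1.32·ex + 3.09·ey = (6.0398,-1.6430)

6.04 -1.64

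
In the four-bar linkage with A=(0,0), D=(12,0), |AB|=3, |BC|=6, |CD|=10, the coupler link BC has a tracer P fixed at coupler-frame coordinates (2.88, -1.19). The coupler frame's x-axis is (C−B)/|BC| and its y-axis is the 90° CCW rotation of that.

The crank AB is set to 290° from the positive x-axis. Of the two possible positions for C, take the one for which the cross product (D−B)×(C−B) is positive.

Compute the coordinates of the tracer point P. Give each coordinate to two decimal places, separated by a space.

2.87 -0.31

A=(0,0), D=(12.00,0)
B = A + 3.00·(cos290°, sin290°) = (1.0261, -2.8191)
|BD| = 11.3302
circle(B,6.00) ∩ circle(D,10.00): a=2.8408, h=5.2849
  candidates: C₊=(2.4626,3.0064) cross=59.879; C₋=(5.0925,-7.2309) cross=-59.879
  mode + wants cross > 0 → take C=(2.4626,3.0064) (cross=59.879)
ex = (C−B)/|BC| = (0.2394,0.9709); ey = (-0.9709,0.2394)
P = B + 2.88·ex + -1.19·ey = (2.8710,-0.3078)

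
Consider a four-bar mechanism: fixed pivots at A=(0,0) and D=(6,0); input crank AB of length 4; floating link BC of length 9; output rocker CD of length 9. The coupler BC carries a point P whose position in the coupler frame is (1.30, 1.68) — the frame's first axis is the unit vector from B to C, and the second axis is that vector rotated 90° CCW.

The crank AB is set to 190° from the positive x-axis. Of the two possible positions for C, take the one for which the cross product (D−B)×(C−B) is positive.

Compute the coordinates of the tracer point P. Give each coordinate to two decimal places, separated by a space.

A=(0,0), D=(6.00,0)
B = A + 4.00·(cos190°, sin190°) = (-3.9392, -0.6946)
|BD| = 9.9635
circle(B,9.00) ∩ circle(D,9.00): a=4.9817, h=7.4955
  candidates: C₊=(0.5078,7.1300) cross=74.681; C₋=(1.5529,-7.8245) cross=-74.681
  mode + wants cross > 0 → take C=(0.5078,7.1300) (cross=74.681)
ex = (C−B)/|BC| = (0.4941,0.8694); ey = (-0.8694,0.4941)
P = B + 1.30·ex + 1.68·ey = (-4.7575,1.2657)

-4.76 1.27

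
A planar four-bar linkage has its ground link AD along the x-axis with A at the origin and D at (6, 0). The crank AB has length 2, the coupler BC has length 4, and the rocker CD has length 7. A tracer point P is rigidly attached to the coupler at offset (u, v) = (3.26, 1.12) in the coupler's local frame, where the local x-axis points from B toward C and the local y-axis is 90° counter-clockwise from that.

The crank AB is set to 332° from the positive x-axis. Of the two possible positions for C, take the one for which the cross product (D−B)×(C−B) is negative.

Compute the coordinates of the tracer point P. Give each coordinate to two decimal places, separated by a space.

A=(0,0), D=(6.00,0)
B = A + 2.00·(cos332°, sin332°) = (1.7659, -0.9389)
|BD| = 4.3370
circle(B,4.00) ∩ circle(D,7.00): a=-1.6360, h=3.6501
  candidates: C₊=(-0.6216,2.2704) cross=15.830; C₋=(0.9589,-4.8567) cross=-15.830
  mode - wants cross < 0 → take C=(0.9589,-4.8567) (cross=-15.830)
ex = (C−B)/|BC| = (-0.2017,-0.9794); ey = (0.9794,-0.2017)
P = B + 3.26·ex + 1.12·ey = (2.2052,-4.3579)

2.21 -4.36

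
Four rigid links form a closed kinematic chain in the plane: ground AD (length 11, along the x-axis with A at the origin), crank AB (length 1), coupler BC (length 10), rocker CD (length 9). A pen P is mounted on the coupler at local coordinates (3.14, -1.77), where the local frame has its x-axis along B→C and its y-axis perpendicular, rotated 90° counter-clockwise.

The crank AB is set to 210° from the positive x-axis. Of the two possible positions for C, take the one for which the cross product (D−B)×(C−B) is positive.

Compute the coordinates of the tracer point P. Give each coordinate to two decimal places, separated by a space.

A=(0,0), D=(11.00,0)
B = A + 1.00·(cos210°, sin210°) = (-0.8660, -0.5000)
|BD| = 11.8766
circle(B,10.00) ∩ circle(D,9.00): a=6.7382, h=7.3890
  candidates: C₊=(5.5551,7.1661) cross=87.756; C₋=(6.1772,-7.5988) cross=-87.756
  mode + wants cross > 0 → take C=(5.5551,7.1661) (cross=87.756)
ex = (C−B)/|BC| = (0.6421,0.7666); ey = (-0.7666,0.6421)
P = B + 3.14·ex + -1.77·ey = (2.5071,0.7706)

2.51 0.77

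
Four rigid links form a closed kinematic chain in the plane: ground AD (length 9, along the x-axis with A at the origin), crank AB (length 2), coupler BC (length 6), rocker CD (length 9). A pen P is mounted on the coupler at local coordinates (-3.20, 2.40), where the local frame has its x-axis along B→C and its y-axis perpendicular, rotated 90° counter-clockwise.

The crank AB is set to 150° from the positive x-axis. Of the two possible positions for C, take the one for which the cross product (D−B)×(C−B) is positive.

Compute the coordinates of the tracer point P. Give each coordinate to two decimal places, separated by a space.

A=(0,0), D=(9.00,0)
B = A + 2.00·(cos150°, sin150°) = (-1.7321, 1.0000)
|BD| = 10.7785
circle(B,6.00) ∩ circle(D,9.00): a=3.3018, h=5.0098
  candidates: C₊=(2.0203,5.6819) cross=53.998; C₋=(1.0907,-4.2945) cross=-53.998
  mode + wants cross > 0 → take C=(2.0203,5.6819) (cross=53.998)
ex = (C−B)/|BC| = (0.6254,0.7803); ey = (-0.7803,0.6254)
P = B + -3.20·ex + 2.40·ey = (-5.6060,0.0039)

-5.61 0.00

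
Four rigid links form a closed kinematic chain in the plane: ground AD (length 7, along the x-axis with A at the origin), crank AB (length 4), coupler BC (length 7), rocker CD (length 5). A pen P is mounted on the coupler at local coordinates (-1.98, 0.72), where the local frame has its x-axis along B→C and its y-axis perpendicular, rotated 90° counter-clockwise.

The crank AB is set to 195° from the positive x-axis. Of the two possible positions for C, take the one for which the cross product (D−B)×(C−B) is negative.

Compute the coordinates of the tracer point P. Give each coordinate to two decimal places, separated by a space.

A=(0,0), D=(7.00,0)
B = A + 4.00·(cos195°, sin195°) = (-3.8637, -1.0353)
|BD| = 10.9129
circle(B,7.00) ∩ circle(D,5.00): a=6.5561, h=2.4531
  candidates: C₊=(2.4301,2.0288) cross=26.771; C₋=(2.8955,-2.8554) cross=-26.771
  mode - wants cross < 0 → take C=(2.8955,-2.8554) (cross=-26.771)
ex = (C−B)/|BC| = (0.9656,-0.2600); ey = (0.2600,0.9656)
P = B + -1.98·ex + 0.72·ey = (-5.5884,0.1748)

-5.59 0.17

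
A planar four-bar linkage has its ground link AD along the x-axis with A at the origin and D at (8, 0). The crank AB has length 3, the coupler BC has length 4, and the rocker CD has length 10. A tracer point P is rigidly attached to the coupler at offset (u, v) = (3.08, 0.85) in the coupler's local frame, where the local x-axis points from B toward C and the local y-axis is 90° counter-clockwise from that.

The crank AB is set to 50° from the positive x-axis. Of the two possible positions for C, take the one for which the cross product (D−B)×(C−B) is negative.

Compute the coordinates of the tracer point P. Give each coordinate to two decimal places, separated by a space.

A=(0,0), D=(8.00,0)
B = A + 3.00·(cos50°, sin50°) = (1.9284, 2.2981)
|BD| = 6.4920
circle(B,4.00) ∩ circle(D,10.00): a=-3.2235, h=2.3684
  candidates: C₊=(-0.2480,5.6542) cross=15.375; C₋=(-1.9248,1.2242) cross=-15.375
  mode - wants cross < 0 → take C=(-1.9248,1.2242) (cross=-15.375)
ex = (C−B)/|BC| = (-0.9633,-0.2685); ey = (0.2685,-0.9633)
P = B + 3.08·ex + 0.85·ey = (-0.8104,0.6524)

-0.81 0.65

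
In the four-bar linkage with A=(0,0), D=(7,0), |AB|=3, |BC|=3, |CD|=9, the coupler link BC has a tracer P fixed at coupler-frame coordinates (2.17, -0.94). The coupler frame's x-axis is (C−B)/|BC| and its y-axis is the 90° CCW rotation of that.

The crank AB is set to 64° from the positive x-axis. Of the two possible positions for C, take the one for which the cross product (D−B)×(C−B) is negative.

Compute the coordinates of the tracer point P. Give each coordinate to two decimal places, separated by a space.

A=(0,0), D=(7.00,0)
B = A + 3.00·(cos64°, sin64°) = (1.3151, 2.6964)
|BD| = 6.2919
circle(B,3.00) ∩ circle(D,9.00): a=-2.5756, h=1.5382
  candidates: C₊=(-0.3528,5.1900) cross=9.678; C₋=(-1.6712,2.4104) cross=-9.678
  mode - wants cross < 0 → take C=(-1.6712,2.4104) (cross=-9.678)
ex = (C−B)/|BC| = (-0.9954,-0.0953); ey = (0.0953,-0.9954)
P = B + 2.17·ex + -0.94·ey = (-0.9346,3.4252)

-0.93 3.43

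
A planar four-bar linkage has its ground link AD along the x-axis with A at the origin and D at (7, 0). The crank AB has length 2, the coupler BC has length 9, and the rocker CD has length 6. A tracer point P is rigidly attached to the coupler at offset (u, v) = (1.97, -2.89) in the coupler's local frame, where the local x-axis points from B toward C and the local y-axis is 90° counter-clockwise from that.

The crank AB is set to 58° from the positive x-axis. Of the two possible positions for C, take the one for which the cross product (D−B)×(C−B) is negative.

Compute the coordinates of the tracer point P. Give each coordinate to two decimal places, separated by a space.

-0.32 -1.52

A=(0,0), D=(7.00,0)
B = A + 2.00·(cos58°, sin58°) = (1.0598, 1.6961)
|BD| = 6.1776
circle(B,9.00) ∩ circle(D,6.00): a=6.7310, h=5.9744
  candidates: C₊=(9.1725,5.5929) cross=36.907; C₋=(5.8918,-5.8968) cross=-36.907
  mode - wants cross < 0 → take C=(5.8918,-5.8968) (cross=-36.907)
ex = (C−B)/|BC| = (0.5369,-0.8437); ey = (0.8437,0.5369)
P = B + 1.97·ex + -2.89·ey = (-0.3206,-1.5175)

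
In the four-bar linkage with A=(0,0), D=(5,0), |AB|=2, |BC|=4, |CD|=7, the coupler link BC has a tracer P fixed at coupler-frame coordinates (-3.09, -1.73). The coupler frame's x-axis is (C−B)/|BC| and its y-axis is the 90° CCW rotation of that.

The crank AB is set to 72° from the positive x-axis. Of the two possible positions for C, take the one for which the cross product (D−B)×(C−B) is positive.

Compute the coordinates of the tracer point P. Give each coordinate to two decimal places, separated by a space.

A=(0,0), D=(5.00,0)
B = A + 2.00·(cos72°, sin72°) = (0.6180, 1.9021)
|BD| = 4.7770
circle(B,4.00) ∩ circle(D,7.00): a=-1.0656, h=3.8555
  candidates: C₊=(1.1758,5.8630) cross=18.418; C₋=(-1.8946,-1.2102) cross=-18.418
  mode + wants cross > 0 → take C=(1.1758,5.8630) (cross=18.418)
ex = (C−B)/|BC| = (0.1394,0.9902); ey = (-0.9902,0.1394)
P = B + -3.09·ex + -1.73·ey = (1.9003,-1.3989)

1.90 -1.40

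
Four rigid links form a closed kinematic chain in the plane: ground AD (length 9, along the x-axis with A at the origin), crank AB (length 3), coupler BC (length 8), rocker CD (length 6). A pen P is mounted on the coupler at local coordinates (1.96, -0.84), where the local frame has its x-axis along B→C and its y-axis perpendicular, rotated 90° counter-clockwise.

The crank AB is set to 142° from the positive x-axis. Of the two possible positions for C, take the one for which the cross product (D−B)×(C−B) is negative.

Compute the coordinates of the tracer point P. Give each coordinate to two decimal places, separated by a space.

A=(0,0), D=(9.00,0)
B = A + 3.00·(cos142°, sin142°) = (-2.3640, 1.8470)
|BD| = 11.5131
circle(B,8.00) ∩ circle(D,6.00): a=6.9726, h=3.9221
  candidates: C₊=(5.1474,4.5998) cross=45.156; C₋=(3.8890,-3.1429) cross=-45.156
  mode - wants cross < 0 → take C=(3.8890,-3.1429) (cross=-45.156)
ex = (C−B)/|BC| = (0.7816,-0.6237); ey = (0.6237,0.7816)
P = B + 1.96·ex + -0.84·ey = (-1.3560,-0.0321)

-1.36 -0.03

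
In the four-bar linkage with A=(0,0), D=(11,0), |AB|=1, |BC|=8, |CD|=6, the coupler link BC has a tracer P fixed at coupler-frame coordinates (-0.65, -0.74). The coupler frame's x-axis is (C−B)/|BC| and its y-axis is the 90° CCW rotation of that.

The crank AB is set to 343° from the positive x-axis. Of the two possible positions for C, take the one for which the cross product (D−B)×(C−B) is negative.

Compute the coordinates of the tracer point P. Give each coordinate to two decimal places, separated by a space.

-0.00 -0.53

A=(0,0), D=(11.00,0)
B = A + 1.00·(cos343°, sin343°) = (0.9563, -0.2924)
|BD| = 10.0479
circle(B,8.00) ∩ circle(D,6.00): a=6.4173, h=4.7769
  candidates: C₊=(7.2319,4.6692) cross=47.998; C₋=(7.5099,-4.8805) cross=-47.998
  mode - wants cross < 0 → take C=(7.5099,-4.8805) (cross=-47.998)
ex = (C−B)/|BC| = (0.8192,-0.5735); ey = (0.5735,0.8192)
P = B + -0.65·ex + -0.74·ey = (-0.0006,-0.5258)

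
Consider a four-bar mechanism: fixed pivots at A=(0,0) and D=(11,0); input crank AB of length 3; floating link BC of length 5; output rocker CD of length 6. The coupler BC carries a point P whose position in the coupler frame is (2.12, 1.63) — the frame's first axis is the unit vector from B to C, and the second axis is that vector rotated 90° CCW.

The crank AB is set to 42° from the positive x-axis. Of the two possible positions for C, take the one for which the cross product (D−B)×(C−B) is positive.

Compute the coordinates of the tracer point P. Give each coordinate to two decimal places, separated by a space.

A=(0,0), D=(11.00,0)
B = A + 3.00·(cos42°, sin42°) = (2.2294, 2.0074)
|BD| = 8.9974
circle(B,5.00) ∩ circle(D,6.00): a=3.8874, h=3.1446
  candidates: C₊=(6.7204,4.2054) cross=28.293; C₋=(5.3173,-1.9252) cross=-28.293
  mode + wants cross > 0 → take C=(6.7204,4.2054) (cross=28.293)
ex = (C−B)/|BC| = (0.8982,0.4396); ey = (-0.4396,0.8982)
P = B + 2.12·ex + 1.63·ey = (3.4171,4.4034)

3.42 4.40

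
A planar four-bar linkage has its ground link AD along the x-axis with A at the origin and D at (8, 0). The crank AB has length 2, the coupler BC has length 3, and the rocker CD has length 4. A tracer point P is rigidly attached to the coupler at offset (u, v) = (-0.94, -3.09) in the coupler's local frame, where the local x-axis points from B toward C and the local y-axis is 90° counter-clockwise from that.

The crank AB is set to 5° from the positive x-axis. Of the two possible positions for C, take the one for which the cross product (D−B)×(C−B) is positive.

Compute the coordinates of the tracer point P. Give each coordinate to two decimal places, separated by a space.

2.97 -2.91

A=(0,0), D=(8.00,0)
B = A + 2.00·(cos5°, sin5°) = (1.9924, 0.1743)
|BD| = 6.0101
circle(B,3.00) ∩ circle(D,4.00): a=2.4227, h=1.7693
  candidates: C₊=(4.4654,1.8726) cross=10.634; C₋=(4.3628,-1.6645) cross=-10.634
  mode + wants cross > 0 → take C=(4.4654,1.8726) (cross=10.634)
ex = (C−B)/|BC| = (0.8243,0.5661); ey = (-0.5661,0.8243)
P = B + -0.94·ex + -3.09·ey = (2.9668,-2.9050)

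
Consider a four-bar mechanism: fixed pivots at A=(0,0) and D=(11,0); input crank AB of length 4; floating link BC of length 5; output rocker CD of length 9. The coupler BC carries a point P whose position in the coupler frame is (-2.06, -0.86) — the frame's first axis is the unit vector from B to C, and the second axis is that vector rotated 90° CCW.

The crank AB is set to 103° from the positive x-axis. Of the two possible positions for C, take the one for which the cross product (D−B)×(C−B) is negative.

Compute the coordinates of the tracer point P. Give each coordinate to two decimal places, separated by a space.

A=(0,0), D=(11.00,0)
B = A + 4.00·(cos103°, sin103°) = (-0.8998, 3.8975)
|BD| = 12.5218
circle(B,5.00) ∩ circle(D,9.00): a=4.0248, h=2.9666
  candidates: C₊=(3.8485,5.4640) cross=37.148; C₋=(2.0017,-0.1745) cross=-37.148
  mode - wants cross < 0 → take C=(2.0017,-0.1745) (cross=-37.148)
ex = (C−B)/|BC| = (0.5803,-0.8144); ey = (0.8144,0.5803)
P = B + -2.06·ex + -0.86·ey = (-2.7956,5.0761)

-2.80 5.08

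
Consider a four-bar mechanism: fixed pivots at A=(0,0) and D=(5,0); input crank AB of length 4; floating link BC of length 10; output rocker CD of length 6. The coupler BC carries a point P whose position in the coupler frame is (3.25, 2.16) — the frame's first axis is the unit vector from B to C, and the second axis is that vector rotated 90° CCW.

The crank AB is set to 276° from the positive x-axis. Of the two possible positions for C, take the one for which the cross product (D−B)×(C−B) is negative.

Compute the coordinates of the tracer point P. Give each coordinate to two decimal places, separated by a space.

A=(0,0), D=(5.00,0)
B = A + 4.00·(cos276°, sin276°) = (0.4181, -3.9781)
|BD| = 6.0679
circle(B,10.00) ∩ circle(D,6.00): a=8.3076, h=5.5663
  candidates: C₊=(3.0420,5.6715) cross=33.775; C₋=(10.3405,-2.7348) cross=-33.775
  mode - wants cross < 0 → take C=(10.3405,-2.7348) (cross=-33.775)
ex = (C−B)/|BC| = (0.9922,0.1243); ey = (-0.1243,0.9922)
P = B + 3.25·ex + 2.16·ey = (3.3743,-1.4308)

3.37 -1.43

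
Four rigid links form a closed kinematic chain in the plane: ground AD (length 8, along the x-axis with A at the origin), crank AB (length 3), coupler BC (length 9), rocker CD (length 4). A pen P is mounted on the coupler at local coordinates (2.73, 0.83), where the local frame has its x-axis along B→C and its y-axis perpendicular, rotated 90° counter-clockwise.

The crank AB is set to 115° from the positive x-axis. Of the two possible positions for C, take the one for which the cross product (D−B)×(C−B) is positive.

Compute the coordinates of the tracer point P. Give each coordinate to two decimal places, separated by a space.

1.32 3.92

A=(0,0), D=(8.00,0)
B = A + 3.00·(cos115°, sin115°) = (-1.2679, 2.7189)
|BD| = 9.6585
circle(B,9.00) ∩ circle(D,4.00): a=8.1942, h=3.7223
  candidates: C₊=(7.6428,3.9840) cross=35.952; C₋=(5.5471,-3.1596) cross=-35.952
  mode + wants cross > 0 → take C=(7.6428,3.9840) (cross=35.952)
ex = (C−B)/|BC| = (0.9901,0.1406); ey = (-0.1406,0.9901)
P = B + 2.73·ex + 0.83·ey = (1.3184,3.9244)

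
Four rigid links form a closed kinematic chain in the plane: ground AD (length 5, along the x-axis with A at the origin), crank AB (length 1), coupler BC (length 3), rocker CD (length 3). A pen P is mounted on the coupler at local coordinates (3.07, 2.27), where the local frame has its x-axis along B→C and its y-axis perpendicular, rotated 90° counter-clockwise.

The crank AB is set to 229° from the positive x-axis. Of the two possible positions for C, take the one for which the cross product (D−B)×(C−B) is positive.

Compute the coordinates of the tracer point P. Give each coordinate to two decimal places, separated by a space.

A=(0,0), D=(5.00,0)
B = A + 1.00·(cos229°, sin229°) = (-0.6561, -0.7547)
|BD| = 5.7062
circle(B,3.00) ∩ circle(D,3.00): a=2.8531, h=0.9273
  candidates: C₊=(2.0493,0.5418) cross=5.291; C₋=(2.2946,-1.2965) cross=-5.291
  mode + wants cross > 0 → take C=(2.0493,0.5418) (cross=5.291)
ex = (C−B)/|BC| = (0.9018,0.4322); ey = (-0.4322,0.9018)
P = B + 3.07·ex + 2.27·ey = (1.1314,2.6191)

1.13 2.62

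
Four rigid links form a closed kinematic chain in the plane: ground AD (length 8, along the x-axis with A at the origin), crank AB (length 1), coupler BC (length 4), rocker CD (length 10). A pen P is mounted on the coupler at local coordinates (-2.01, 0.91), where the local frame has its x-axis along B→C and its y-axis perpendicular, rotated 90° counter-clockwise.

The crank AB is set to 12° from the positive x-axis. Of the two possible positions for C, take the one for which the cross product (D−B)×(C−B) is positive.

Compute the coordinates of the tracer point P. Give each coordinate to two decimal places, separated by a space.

1.44 -1.95

A=(0,0), D=(8.00,0)
B = A + 1.00·(cos12°, sin12°) = (0.9781, 0.2079)
|BD| = 7.0249
circle(B,4.00) ∩ circle(D,10.00): a=-2.4662, h=3.1492
  candidates: C₊=(-1.3938,3.4288) cross=22.123; C₋=(-1.5802,-2.8669) cross=-22.123
  mode + wants cross > 0 → take C=(-1.3938,3.4288) (cross=22.123)
ex = (C−B)/|BC| = (-0.5930,0.8052); ey = (-0.8052,-0.5930)
P = B + -2.01·ex + 0.91·ey = (1.4373,-1.9502)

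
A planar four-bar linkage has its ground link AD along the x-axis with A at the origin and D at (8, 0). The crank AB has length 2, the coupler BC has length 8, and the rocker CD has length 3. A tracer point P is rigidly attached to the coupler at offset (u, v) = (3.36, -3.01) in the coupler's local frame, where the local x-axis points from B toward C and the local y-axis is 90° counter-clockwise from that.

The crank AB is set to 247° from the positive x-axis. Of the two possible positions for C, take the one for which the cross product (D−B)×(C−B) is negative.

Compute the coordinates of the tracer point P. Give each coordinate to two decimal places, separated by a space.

2.16 -5.26

A=(0,0), D=(8.00,0)
B = A + 2.00·(cos247°, sin247°) = (-0.7815, -1.8410)
|BD| = 8.9724
circle(B,8.00) ∩ circle(D,3.00): a=7.5511, h=2.6420
  candidates: C₊=(6.0669,2.2942) cross=23.705; C₋=(7.1511,-2.8774) cross=-23.705
  mode - wants cross < 0 → take C=(7.1511,-2.8774) (cross=-23.705)
ex = (C−B)/|BC| = (0.9916,-0.1295); ey = (0.1295,0.9916)
P = B + 3.36·ex + -3.01·ey = (2.1603,-5.2609)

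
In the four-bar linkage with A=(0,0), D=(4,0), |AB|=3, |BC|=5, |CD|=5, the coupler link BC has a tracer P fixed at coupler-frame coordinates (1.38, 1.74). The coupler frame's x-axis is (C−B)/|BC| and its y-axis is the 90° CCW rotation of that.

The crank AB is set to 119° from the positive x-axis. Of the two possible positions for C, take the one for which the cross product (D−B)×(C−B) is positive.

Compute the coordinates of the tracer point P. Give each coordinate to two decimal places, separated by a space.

-1.02 4.80

A=(0,0), D=(4.00,0)
B = A + 3.00·(cos119°, sin119°) = (-1.4544, 2.6239)
|BD| = 6.0527
circle(B,5.00) ∩ circle(D,5.00): a=3.0264, h=3.9801
  candidates: C₊=(2.9982,4.8986) cross=24.090; C₋=(-0.4526,-2.2747) cross=-24.090
  mode + wants cross > 0 → take C=(2.9982,4.8986) (cross=24.090)
ex = (C−B)/|BC| = (0.8905,0.4549); ey = (-0.4549,0.8905)
P = B + 1.38·ex + 1.74·ey = (-1.0171,4.8012)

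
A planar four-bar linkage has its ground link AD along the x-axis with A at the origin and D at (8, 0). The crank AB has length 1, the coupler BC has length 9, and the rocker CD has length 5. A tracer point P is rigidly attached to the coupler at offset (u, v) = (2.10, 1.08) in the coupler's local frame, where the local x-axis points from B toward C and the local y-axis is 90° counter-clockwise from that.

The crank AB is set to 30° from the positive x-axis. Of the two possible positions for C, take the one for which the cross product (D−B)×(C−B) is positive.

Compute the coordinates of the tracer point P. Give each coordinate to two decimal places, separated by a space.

A=(0,0), D=(8.00,0)
B = A + 1.00·(cos30°, sin30°) = (0.8660, 0.5000)
|BD| = 7.1515
circle(B,9.00) ∩ circle(D,5.00): a=7.4910, h=4.9885
  candidates: C₊=(8.6875,4.9525) cross=35.675; C₋=(7.9899,-5.0000) cross=-35.675
  mode + wants cross > 0 → take C=(8.6875,4.9525) (cross=35.675)
ex = (C−B)/|BC| = (0.8691,0.4947); ey = (-0.4947,0.8691)
P = B + 2.10·ex + 1.08·ey = (2.1567,2.4775)

2.16 2.48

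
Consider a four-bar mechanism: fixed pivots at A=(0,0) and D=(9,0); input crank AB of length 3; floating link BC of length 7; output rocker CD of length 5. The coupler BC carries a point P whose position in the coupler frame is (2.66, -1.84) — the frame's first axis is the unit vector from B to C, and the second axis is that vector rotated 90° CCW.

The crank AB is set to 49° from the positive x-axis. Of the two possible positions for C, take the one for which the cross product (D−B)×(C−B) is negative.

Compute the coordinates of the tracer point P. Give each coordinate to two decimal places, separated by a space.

A=(0,0), D=(9.00,0)
B = A + 3.00·(cos49°, sin49°) = (1.9682, 2.2641)
|BD| = 7.3873
circle(B,7.00) ∩ circle(D,5.00): a=5.3181, h=4.5517
  candidates: C₊=(8.4254,4.9669) cross=33.625; C₋=(5.6353,-3.6985) cross=-33.625
  mode - wants cross < 0 → take C=(5.6353,-3.6985) (cross=-33.625)
ex = (C−B)/|BC| = (0.5239,-0.8518); ey = (0.8518,0.5239)
P = B + 2.66·ex + -1.84·ey = (1.7944,-0.9656)

1.79 -0.97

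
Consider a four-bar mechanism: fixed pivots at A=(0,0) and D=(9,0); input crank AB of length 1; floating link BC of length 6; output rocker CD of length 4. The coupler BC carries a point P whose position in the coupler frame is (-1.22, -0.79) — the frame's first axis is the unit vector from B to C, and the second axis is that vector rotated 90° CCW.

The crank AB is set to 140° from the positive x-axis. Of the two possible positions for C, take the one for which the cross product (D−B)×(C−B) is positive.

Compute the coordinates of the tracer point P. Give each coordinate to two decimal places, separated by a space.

A=(0,0), D=(9.00,0)
B = A + 1.00·(cos140°, sin140°) = (-0.7660, 0.6428)
|BD| = 9.7872
circle(B,6.00) ∩ circle(D,4.00): a=5.9153, h=1.0044
  candidates: C₊=(5.2025,1.2565) cross=9.830; C₋=(5.0706,-0.7480) cross=-9.830
  mode + wants cross > 0 → take C=(5.2025,1.2565) (cross=9.830)
ex = (C−B)/|BC| = (0.9948,0.1023); ey = (-0.1023,0.9948)
P = B + -1.22·ex + -0.79·ey = (-1.8988,-0.2679)

-1.90 -0.27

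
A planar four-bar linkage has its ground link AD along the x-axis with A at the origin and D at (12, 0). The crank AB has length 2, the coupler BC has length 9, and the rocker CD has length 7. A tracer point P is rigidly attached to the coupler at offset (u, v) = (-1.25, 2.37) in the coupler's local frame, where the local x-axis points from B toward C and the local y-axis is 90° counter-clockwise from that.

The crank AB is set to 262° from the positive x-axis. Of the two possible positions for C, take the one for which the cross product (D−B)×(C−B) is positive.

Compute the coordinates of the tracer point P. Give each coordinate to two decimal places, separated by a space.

A=(0,0), D=(12.00,0)
B = A + 2.00·(cos262°, sin262°) = (-0.2783, -1.9805)
|BD| = 12.4371
circle(B,9.00) ∩ circle(D,7.00): a=7.5050, h=4.9674
  candidates: C₊=(6.3399,4.1186) cross=61.780; C₋=(7.9219,-5.6894) cross=-61.780
  mode + wants cross > 0 → take C=(6.3399,4.1186) (cross=61.780)
ex = (C−B)/|BC| = (0.7354,0.6777); ey = (-0.6777,0.7354)
P = B + -1.25·ex + 2.37·ey = (-2.8036,-1.0848)

-2.80 -1.08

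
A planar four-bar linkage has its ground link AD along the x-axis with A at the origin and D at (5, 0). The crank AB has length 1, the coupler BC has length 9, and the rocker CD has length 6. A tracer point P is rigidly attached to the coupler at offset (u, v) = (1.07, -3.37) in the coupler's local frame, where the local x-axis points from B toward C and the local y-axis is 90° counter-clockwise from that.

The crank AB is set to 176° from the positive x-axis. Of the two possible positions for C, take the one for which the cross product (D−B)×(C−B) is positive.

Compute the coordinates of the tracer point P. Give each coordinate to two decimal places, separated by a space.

2.01 -1.79

A=(0,0), D=(5.00,0)
B = A + 1.00·(cos176°, sin176°) = (-0.9976, 0.0698)
|BD| = 5.9980
circle(B,9.00) ∩ circle(D,6.00): a=6.7503, h=5.9527
  candidates: C₊=(5.8215,5.9435) cross=35.704; C₋=(5.6830,-5.9610) cross=-35.704
  mode + wants cross > 0 → take C=(5.8215,5.9435) (cross=35.704)
ex = (C−B)/|BC| = (0.7577,0.6526); ey = (-0.6526,0.7577)
P = B + 1.07·ex + -3.37·ey = (2.0125,-1.7853)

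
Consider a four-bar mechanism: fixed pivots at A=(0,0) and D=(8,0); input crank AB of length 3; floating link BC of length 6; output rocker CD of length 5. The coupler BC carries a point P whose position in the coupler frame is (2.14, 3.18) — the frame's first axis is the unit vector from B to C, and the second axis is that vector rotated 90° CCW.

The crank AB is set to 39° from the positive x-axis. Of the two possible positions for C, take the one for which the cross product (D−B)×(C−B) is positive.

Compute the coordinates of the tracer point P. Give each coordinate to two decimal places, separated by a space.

2.53 5.72

A=(0,0), D=(8.00,0)
B = A + 3.00·(cos39°, sin39°) = (2.3314, 1.8880)
|BD| = 5.9747
circle(B,6.00) ∩ circle(D,5.00): a=3.9079, h=4.5528
  candidates: C₊=(7.4778,4.9727) cross=27.202; C₋=(4.6004,-3.6665) cross=-27.202
  mode + wants cross > 0 → take C=(7.4778,4.9727) (cross=27.202)
ex = (C−B)/|BC| = (0.8577,0.5141); ey = (-0.5141,0.8577)
P = B + 2.14·ex + 3.18·ey = (2.5321,5.7157)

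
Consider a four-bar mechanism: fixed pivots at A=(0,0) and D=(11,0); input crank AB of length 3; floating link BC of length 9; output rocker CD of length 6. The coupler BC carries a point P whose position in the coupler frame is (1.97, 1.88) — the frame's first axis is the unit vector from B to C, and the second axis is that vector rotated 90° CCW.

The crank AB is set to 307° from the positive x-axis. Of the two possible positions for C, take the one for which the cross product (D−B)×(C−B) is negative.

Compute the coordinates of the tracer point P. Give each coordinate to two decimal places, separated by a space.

A=(0,0), D=(11.00,0)
B = A + 3.00·(cos307°, sin307°) = (1.8054, -2.3959)
|BD| = 9.5016
circle(B,9.00) ∩ circle(D,6.00): a=7.1188, h=5.5066
  candidates: C₊=(7.3057,4.7278) cross=52.321; C₋=(10.0828,-5.9295) cross=-52.321
  mode - wants cross < 0 → take C=(10.0828,-5.9295) (cross=-52.321)
ex = (C−B)/|BC| = (0.9197,-0.3926); ey = (0.3926,0.9197)
P = B + 1.97·ex + 1.88·ey = (4.3554,-1.4403)

4.36 -1.44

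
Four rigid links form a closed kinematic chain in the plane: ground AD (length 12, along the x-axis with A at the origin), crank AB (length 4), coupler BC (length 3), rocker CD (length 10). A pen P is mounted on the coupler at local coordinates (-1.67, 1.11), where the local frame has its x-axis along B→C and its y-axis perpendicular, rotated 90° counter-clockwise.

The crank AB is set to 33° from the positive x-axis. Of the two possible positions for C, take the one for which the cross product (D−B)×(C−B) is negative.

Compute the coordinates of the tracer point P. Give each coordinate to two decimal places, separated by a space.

5.09 3.18

A=(0,0), D=(12.00,0)
B = A + 4.00·(cos33°, sin33°) = (3.3547, 2.1786)
|BD| = 8.9156
circle(B,3.00) ∩ circle(D,10.00): a=-0.6456, h=2.9297
  candidates: C₊=(3.4445,5.1772) cross=26.120; C₋=(2.0127,-0.5046) cross=-26.120
  mode - wants cross < 0 → take C=(2.0127,-0.5046) (cross=-26.120)
ex = (C−B)/|BC| = (-0.4473,-0.8944); ey = (0.8944,-0.4473)
P = B + -1.67·ex + 1.11·ey = (5.0945,3.1756)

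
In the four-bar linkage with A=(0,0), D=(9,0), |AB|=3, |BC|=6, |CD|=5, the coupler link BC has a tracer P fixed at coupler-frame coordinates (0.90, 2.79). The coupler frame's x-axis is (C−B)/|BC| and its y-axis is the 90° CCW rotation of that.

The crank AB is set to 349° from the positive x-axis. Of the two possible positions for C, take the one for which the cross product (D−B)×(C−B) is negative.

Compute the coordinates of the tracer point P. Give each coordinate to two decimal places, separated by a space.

5.52 0.83

A=(0,0), D=(9.00,0)
B = A + 3.00·(cos349°, sin349°) = (2.9449, -0.5724)
|BD| = 6.0821
circle(B,6.00) ∩ circle(D,5.00): a=3.9453, h=4.5204
  candidates: C₊=(6.4473,4.2993) cross=27.494; C₋=(7.2982,-4.7015) cross=-27.494
  mode - wants cross < 0 → take C=(7.2982,-4.7015) (cross=-27.494)
ex = (C−B)/|BC| = (0.7255,-0.6882); ey = (0.6882,0.7255)
P = B + 0.90·ex + 2.79·ey = (5.5179,0.8325)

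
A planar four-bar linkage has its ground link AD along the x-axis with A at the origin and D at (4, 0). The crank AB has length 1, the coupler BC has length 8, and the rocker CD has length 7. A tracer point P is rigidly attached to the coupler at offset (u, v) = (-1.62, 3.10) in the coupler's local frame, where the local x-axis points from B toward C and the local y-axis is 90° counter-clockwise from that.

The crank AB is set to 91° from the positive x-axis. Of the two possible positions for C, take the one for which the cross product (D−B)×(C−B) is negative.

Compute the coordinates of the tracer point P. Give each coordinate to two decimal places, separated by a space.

2.56 3.37

A=(0,0), D=(4.00,0)
B = A + 1.00·(cos91°, sin91°) = (-0.0175, 0.9998)
|BD| = 4.1400
circle(B,8.00) ∩ circle(D,7.00): a=3.8816, h=6.9952
  candidates: C₊=(5.4387,6.8506) cross=28.960; C₋=(2.0598,-6.7258) cross=-28.960
  mode - wants cross < 0 → take C=(2.0598,-6.7258) (cross=-28.960)
ex = (C−B)/|BC| = (0.2597,-0.9657); ey = (0.9657,0.2597)
P = B + -1.62·ex + 3.10·ey = (2.5556,3.3692)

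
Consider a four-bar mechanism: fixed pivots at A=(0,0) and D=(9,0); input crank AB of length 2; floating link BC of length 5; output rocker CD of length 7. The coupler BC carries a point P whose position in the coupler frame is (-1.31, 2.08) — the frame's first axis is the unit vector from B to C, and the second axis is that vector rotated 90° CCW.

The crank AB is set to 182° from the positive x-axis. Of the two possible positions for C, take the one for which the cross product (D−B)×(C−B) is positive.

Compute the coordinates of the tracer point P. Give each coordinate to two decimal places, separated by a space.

A=(0,0), D=(9.00,0)
B = A + 2.00·(cos182°, sin182°) = (-1.9988, -0.0698)
|BD| = 10.9990
circle(B,5.00) ∩ circle(D,7.00): a=4.4085, h=2.3591
  candidates: C₊=(2.3947,2.3172) cross=25.947; C₋=(2.4246,-2.4008) cross=-25.947
  mode + wants cross > 0 → take C=(2.3947,2.3172) (cross=25.947)
ex = (C−B)/|BC| = (0.8787,0.4774); ey = (-0.4774,0.8787)
P = B + -1.31·ex + 2.08·ey = (-4.1429,1.1325)

-4.14 1.13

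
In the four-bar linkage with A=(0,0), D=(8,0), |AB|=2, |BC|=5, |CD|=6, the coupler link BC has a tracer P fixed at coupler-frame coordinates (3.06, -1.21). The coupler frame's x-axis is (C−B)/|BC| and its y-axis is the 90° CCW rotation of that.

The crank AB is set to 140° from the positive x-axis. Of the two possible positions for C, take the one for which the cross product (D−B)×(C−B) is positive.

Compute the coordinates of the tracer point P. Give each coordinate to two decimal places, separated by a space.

A=(0,0), D=(8.00,0)
B = A + 2.00·(cos140°, sin140°) = (-1.5321, 1.2856)
|BD| = 9.6184
circle(B,5.00) ∩ circle(D,6.00): a=4.2374, h=2.6542
  candidates: C₊=(3.0220,3.3496) cross=25.529; C₋=(2.3125,-1.9111) cross=-25.529
  mode + wants cross > 0 → take C=(3.0220,3.3496) (cross=25.529)
ex = (C−B)/|BC| = (0.9108,0.4128); ey = (-0.4128,0.9108)
P = B + 3.06·ex + -1.21·ey = (1.7545,1.4467)

1.75 1.45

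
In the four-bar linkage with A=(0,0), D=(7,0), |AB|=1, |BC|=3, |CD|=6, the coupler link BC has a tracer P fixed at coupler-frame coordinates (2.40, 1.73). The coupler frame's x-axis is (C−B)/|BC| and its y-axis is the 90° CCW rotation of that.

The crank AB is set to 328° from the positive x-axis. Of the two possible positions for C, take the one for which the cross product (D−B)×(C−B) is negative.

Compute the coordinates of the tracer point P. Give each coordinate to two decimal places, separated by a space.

3.36 -2.09

A=(0,0), D=(7.00,0)
B = A + 1.00·(cos328°, sin328°) = (0.8480, -0.5299)
|BD| = 6.1747
circle(B,3.00) ∩ circle(D,6.00): a=0.9010, h=2.8615
  candidates: C₊=(1.5002,2.3983) cross=17.669; C₋=(1.9913,-3.3035) cross=-17.669
  mode - wants cross < 0 → take C=(1.9913,-3.3035) (cross=-17.669)
ex = (C−B)/|BC| = (0.3811,-0.9245); ey = (0.9245,0.3811)
P = B + 2.40·ex + 1.73·ey = (3.3621,-2.0895)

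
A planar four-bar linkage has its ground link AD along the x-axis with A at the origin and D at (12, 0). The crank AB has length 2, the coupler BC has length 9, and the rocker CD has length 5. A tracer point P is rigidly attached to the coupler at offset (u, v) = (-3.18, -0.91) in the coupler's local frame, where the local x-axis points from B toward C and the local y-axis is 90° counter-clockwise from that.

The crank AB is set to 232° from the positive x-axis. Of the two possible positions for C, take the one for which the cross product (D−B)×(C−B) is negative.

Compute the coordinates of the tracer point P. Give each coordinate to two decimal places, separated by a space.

A=(0,0), D=(12.00,0)
B = A + 2.00·(cos232°, sin232°) = (-1.2313, -1.5760)
|BD| = 13.3249
circle(B,9.00) ∩ circle(D,5.00): a=8.7638, h=2.0485
  candidates: C₊=(7.2286,1.4947) cross=27.296; C₋=(7.7132,-2.5736) cross=-27.296
  mode - wants cross < 0 → take C=(7.7132,-2.5736) (cross=-27.296)
ex = (C−B)/|BC| = (0.9938,-0.1108); ey = (0.1108,0.9938)
P = B + -3.18·ex + -0.91·ey = (-4.4926,-2.1279)

-4.49 -2.13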